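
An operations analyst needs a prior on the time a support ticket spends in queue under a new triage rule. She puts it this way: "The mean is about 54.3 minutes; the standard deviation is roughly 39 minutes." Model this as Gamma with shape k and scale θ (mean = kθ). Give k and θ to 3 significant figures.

k ≈ 1.94, θ ≈ 28

For Gamma(k, scale θ): mean = kθ, variance = kθ², so CV = 1/√k.
CV = SD/mean = 39/54.3 = 0.7182, hence k = 1/CV² = 1.94.
Then θ = mean/k = 54.3/1.94 = 28.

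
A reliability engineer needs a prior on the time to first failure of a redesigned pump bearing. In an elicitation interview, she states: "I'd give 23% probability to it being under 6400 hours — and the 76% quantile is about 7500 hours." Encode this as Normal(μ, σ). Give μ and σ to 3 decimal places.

The p-quantile of Normal(μ,σ) is μ + z_p·σ, with z_{0.23} = -0.7388 and z_{0.76} = 0.7063.
Eliminate σ: μ = (z₂·x₁ − z₁·x₂)/(z₂ − z₁) = (0.7063·6400 − (-0.7388)·7500)/1.445 = 6962.386.
Then σ = (x₂ − x₁)/(z₂ − z₁) = (7500 − 6400)/1.445 = 761.167.

μ = 6962.386, σ = 761.167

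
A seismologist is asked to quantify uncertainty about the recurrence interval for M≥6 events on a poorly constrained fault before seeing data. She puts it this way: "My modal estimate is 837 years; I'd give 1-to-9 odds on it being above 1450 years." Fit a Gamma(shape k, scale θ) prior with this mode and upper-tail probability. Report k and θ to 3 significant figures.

Gamma(k,θ) with k>1 has mode (k−1)θ, so θ = 837/(k−1).
Need P(X < 1450) = 0.9 with θ tied to k this way. Start at k = 2, θ = 837: P(X<1450) ≈ 0.517.
Too low — raise k to concentrate. Iterating converges to k ≈ 7.28.
Then θ = 837/(7.28−1) ≈ 133.

k ≈ 7.28, θ ≈ 133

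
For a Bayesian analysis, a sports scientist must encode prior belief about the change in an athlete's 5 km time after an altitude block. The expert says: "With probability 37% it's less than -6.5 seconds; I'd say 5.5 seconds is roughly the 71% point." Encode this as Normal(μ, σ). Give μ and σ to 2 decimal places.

μ = -2.00, σ = 13.56

The p-quantile of Normal(μ,σ) is μ + z_p·σ, with z_{0.37} = -0.3319 and z_{0.71} = 0.5534.
Eliminate σ: μ = (z₂·x₁ − z₁·x₂)/(z₂ − z₁) = (0.5534·-6.5 − (-0.3319)·5.5)/0.8852 = -2.00.
Then σ = (x₂ − x₁)/(z₂ − z₁) = (5.5 − -6.5)/0.8852 = 13.56.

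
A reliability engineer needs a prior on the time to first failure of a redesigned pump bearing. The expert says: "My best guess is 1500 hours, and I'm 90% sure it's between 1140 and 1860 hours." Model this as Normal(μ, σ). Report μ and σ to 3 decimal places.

A symmetric 90% interval runs μ ± z·σ with z = 1.645.
Half-width = 360, so σ = 360/1.645 = 218.864.
μ is the stated best guess, 1500.000.

μ = 1500.000, σ = 218.864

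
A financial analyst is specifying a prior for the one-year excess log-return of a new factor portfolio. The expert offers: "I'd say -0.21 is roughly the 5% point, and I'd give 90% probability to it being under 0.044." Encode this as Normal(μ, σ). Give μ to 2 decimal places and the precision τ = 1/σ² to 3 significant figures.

For Normal(μ,σ), the p-quantile is μ + z_p·σ. Here z_{0.05} = -1.645, z_{0.9} = 1.282.
So -0.21 = μ − 1.645σ and 0.044 = μ + 1.282σ.
Subtracting: σ = (0.044 − -0.21)/(1.282 − (-1.645)) = 0.09.
Then μ = -0.21 − (-1.645)·0.09 = -0.07.
Precision τ = 1/σ² = 1/0.0868² = 133.

μ = -0.07, τ = 133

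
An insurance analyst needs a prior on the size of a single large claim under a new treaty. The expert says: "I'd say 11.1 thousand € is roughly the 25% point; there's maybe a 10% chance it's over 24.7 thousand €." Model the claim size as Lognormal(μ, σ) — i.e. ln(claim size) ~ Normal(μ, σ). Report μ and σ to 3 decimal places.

μ ≈ 2.683, σ ≈ 0.409

If T ~ Lognormal(μ,σ) then ln T ~ Normal(μ,σ), so the p-quantile of ln T is μ + z_p·σ.
ln(11.1) = 2.407 and ln(24.7) = 3.207; z_{0.25} = -0.6745, z_{0.9} = 1.282.
σ = (3.207 − 2.407)/(1.282 − (-0.6745)) = 0.409.
μ = 2.407 − (-0.6745)·0.409 = 2.683.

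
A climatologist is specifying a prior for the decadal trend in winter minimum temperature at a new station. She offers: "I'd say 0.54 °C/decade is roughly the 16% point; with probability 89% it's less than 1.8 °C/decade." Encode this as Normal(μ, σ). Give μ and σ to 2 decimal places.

The p-quantile of Normal(μ,σ) is μ + z_p·σ, with z_{0.16} = -0.9945 and z_{0.89} = 1.227.
Eliminate σ: μ = (z₂·x₁ − z₁·x₂)/(z₂ − z₁) = (1.227·0.54 − (-0.9945)·1.8)/2.221 = 1.10.
Then σ = (x₂ − x₁)/(z₂ − z₁) = (1.8 − 0.54)/2.221 = 0.57.

μ = 1.10, σ = 0.57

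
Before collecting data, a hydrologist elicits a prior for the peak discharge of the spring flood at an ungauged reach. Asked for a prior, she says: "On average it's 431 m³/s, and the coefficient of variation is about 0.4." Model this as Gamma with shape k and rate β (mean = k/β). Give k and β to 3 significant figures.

k ≈ 6.25, β ≈ 0.0145

For Gamma(k, rate β): mean = k/β, variance = k/β², so CV = 1/√k.
CV = 0.4, hence k = 1/CV² = 6.25.
Then β = k/mean = 6.25/431 = 0.0145.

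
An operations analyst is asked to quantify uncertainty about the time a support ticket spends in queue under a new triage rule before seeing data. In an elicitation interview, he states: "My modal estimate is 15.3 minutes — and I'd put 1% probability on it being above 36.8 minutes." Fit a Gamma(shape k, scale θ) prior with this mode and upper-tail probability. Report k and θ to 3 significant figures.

k ≈ 7.14, θ ≈ 2.49

Gamma(k,θ) with k>1 has mode (k−1)θ, so θ = 15.3/(k−1).
Need P(X < 36.8) = 0.99 with θ tied to k this way. Start at k = 2, θ = 15.3: P(X<36.8) ≈ 0.693.
Too low — raise k to concentrate. Iterating converges to k ≈ 7.14.
Then θ = 15.3/(7.14−1) ≈ 2.49.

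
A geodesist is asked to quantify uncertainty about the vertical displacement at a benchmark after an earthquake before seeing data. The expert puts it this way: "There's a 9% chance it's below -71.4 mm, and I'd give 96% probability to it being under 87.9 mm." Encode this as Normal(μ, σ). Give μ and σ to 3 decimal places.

The p-quantile of Normal(μ,σ) is μ + z_p·σ, with z_{0.09} = -1.341 and z_{0.96} = 1.751.
Eliminate σ: μ = (z₂·x₁ − z₁·x₂)/(z₂ − z₁) = (1.751·-71.4 − (-1.341)·87.9)/3.091 = -2.312.
Then σ = (x₂ − x₁)/(z₂ − z₁) = (87.9 − -71.4)/3.091 = 51.529.

μ = -2.312, σ = 51.529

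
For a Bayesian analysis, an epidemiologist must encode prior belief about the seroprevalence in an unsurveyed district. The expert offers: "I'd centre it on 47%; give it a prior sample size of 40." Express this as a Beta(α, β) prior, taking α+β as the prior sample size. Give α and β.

α = 18.8, β = 21.2

Under the effective-sample-size interpretation, Beta(α, β) has prior mean α/(α+β) and prior sample size α+β.
So α+β = 40 and α/(α+β) = 0.47, giving α = 0.47·40 = 18.8 and β = 40 − 18.8 = 21.2.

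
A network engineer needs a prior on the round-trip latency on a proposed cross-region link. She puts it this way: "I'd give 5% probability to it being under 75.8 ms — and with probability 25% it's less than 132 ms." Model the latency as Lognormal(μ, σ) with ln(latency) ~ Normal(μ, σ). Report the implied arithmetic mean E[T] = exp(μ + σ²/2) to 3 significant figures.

E[T] ≈ 229 ms

If T ~ Lognormal(μ,σ) then ln T ~ Normal(μ,σ), so the p-quantile of ln T is μ + z_p·σ.
ln(75.8) = 4.328 and ln(132) = 4.883; z_{0.05} = -1.645, z_{0.25} = -0.6745.
σ = (4.883 − 4.328)/(-0.6745 − (-1.645)) = 0.572.
μ = 4.328 − (-1.645)·0.572 = 5.268.
E[T] = exp(μ + σ²/2) = exp(5.268 + 0.1634) = 229 ms.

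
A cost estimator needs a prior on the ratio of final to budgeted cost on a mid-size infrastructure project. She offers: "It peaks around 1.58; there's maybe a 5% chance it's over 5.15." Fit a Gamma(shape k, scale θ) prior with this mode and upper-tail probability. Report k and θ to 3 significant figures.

k ≈ 2.87, θ ≈ 0.844

Gamma(k,θ) with k>1 has mode (k−1)θ, so θ = 1.58/(k−1).
Need P(X < 5.15) = 0.95 with θ tied to k this way. Start at k = 2, θ = 1.58: P(X<5.15) ≈ 0.836.
Too low — raise k to concentrate. Iterating converges to k ≈ 2.87.
Then θ = 1.58/(2.87−1) ≈ 0.844.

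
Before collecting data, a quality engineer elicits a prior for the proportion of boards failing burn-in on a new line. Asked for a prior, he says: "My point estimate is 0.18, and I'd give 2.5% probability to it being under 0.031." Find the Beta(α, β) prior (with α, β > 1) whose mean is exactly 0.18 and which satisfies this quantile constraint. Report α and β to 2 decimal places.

With mean 0.18 fixed, write α = 0.18s, β = 0.82s where s = α+β.
Need P(θ < 0.031) = 0.025 under Beta(0.18s, 0.82s). Normal approximation: (q−m)/√(m(1−m)/s) ≈ z_{0.025} = -1.96, so s ≈ 0.18·0.82·(-1.96)²/(0.031−0.18)² = 25.5.
At s = 25.5: P(θ<0.031) ≈ 0.002. Adjusting to match 0.025 gives s ≈ 12.99.
So α = 0.18·12.99 ≈ 2.34, β = 0.82·12.99 ≈ 10.65.

α ≈ 2.34, β ≈ 10.65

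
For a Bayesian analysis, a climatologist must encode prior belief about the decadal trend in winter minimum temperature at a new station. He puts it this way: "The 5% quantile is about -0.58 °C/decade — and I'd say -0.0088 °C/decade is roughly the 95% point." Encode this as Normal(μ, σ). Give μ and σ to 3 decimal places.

For Normal(μ,σ), the p-quantile is μ + z_p·σ. Here z_{0.05} = -1.645, z_{0.95} = 1.645.
So -0.58 = μ − 1.645σ and -0.0088 = μ + 1.645σ.
Subtracting: σ = (-0.0088 − -0.58)/(1.645 − (-1.645)) = 0.174.
Then μ = -0.58 − (-1.645)·0.174 = -0.294.

μ = -0.294, σ = 0.174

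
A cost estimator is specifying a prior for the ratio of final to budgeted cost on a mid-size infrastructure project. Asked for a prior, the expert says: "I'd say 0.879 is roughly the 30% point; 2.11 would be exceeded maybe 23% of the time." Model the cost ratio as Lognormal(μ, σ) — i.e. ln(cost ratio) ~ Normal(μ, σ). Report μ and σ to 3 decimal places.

If T ~ Lognormal(μ,σ) then ln T ~ Normal(μ,σ), so the p-quantile of ln T is μ + z_p·σ.
ln(0.879) = -0.129 and ln(2.11) = 0.7467; z_{0.3} = -0.5244, z_{0.77} = 0.7388.
σ = (0.7467 − -0.129)/(0.7388 − (-0.5244)) = 0.693.
μ = -0.129 − (-0.5244)·0.693 = 0.235.

μ ≈ 0.235, σ ≈ 0.693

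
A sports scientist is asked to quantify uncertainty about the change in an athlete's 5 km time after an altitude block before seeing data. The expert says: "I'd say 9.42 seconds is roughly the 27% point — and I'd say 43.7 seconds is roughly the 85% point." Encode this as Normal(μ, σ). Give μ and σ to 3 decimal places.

For Normal(μ,σ), the p-quantile is μ + z_p·σ. Here z_{0.27} = -0.6128, z_{0.85} = 1.036.
So 9.42 = μ − 0.6128σ and 43.7 = μ + 1.036σ.
Subtracting: σ = (43.7 − 9.42)/(1.036 − (-0.6128)) = 20.785.
Then μ = 9.42 − (-0.6128)·20.785 = 22.157.

μ = 22.157, σ = 20.785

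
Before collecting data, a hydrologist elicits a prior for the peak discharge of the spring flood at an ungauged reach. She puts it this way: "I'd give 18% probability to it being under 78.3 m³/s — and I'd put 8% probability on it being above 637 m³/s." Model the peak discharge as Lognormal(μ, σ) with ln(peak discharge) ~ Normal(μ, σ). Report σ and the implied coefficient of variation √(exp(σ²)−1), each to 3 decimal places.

σ ≈ 0.903, CV ≈ 1.123

If T ~ Lognormal(μ,σ) then ln T ~ Normal(μ,σ), so the p-quantile of ln T is μ + z_p·σ.
ln(78.3) = 4.361 and ln(637) = 6.457; z_{0.18} = -0.9154, z_{0.92} = 1.405.
σ = (6.457 − 4.361)/(1.405 − (-0.9154)) = 0.903.
μ = 4.361 − (-0.9154)·0.903 = 5.187.
CV = √(exp(σ²)−1) = √(exp(0.8161)−1) = 1.123.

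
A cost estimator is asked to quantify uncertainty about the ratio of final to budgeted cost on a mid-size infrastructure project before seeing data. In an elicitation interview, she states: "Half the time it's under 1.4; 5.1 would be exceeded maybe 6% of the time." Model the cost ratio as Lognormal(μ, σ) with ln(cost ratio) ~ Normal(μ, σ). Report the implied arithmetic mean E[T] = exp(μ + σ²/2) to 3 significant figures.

If T ~ Lognormal(μ,σ) then ln T ~ Normal(μ,σ), so the p-quantile of ln T is μ + z_p·σ.
ln(1.4) = 0.3365 and ln(5.1) = 1.629; z_{0.5} = 0, z_{0.94} = 1.555.
σ = (1.629 − 0.3365)/(1.555 − (0)) = 0.831.
μ = 0.3365 − (0)·0.831 = 0.336.
E[T] = exp(μ + σ²/2) = exp(0.336 + 0.3457) = 1.98.

E[T] ≈ 1.98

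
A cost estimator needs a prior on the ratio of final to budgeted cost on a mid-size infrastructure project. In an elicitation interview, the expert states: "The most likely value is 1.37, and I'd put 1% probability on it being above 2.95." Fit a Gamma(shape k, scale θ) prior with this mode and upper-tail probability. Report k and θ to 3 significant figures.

Gamma(k,θ) with k>1 has mode (k−1)θ, so θ = 1.37/(k−1).
Need P(X < 2.95) = 0.99 with θ tied to k this way. Start at k = 2, θ = 1.37: P(X<2.95) ≈ 0.634.
Too low — raise k to concentrate. Iterating converges to k ≈ 9.23.
Then θ = 1.37/(9.23−1) ≈ 0.166.

k ≈ 9.23, θ ≈ 0.166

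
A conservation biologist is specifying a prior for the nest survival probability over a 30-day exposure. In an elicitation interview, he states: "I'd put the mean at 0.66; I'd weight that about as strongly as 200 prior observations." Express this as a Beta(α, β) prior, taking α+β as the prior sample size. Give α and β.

α = 132, β = 68

Under the effective-sample-size interpretation, Beta(α, β) has prior mean α/(α+β) and prior sample size α+β.
So α+β = 200 and α/(α+β) = 0.66, giving α = 0.66·200 = 132 and β = 200 − 132 = 68.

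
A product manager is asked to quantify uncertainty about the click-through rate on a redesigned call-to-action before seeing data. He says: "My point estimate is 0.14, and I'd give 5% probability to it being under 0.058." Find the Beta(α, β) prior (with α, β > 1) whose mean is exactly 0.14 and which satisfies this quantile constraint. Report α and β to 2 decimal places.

With mean 0.14 fixed, write α = 0.14s, β = 0.86s where s = α+β.
Need P(θ < 0.058) = 0.05 under Beta(0.14s, 0.86s). Normal approximation: (q−m)/√(m(1−m)/s) ≈ z_{0.05} = -1.64, so s ≈ 0.14·0.86·(-1.64)²/(0.058−0.14)² = 48.4.
At s = 48.4: P(θ<0.058) ≈ 0.024. Adjusting to match 0.05 gives s ≈ 35.15.
So α = 0.14·35.15 ≈ 4.92, β = 0.86·35.15 ≈ 30.23.

α ≈ 4.92, β ≈ 30.23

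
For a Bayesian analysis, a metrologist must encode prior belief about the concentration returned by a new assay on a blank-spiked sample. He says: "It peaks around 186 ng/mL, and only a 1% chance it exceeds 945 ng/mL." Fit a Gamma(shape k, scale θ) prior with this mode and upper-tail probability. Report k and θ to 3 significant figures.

Gamma(k,θ) with k>1 has mode (k−1)θ, so θ = 186/(k−1).
Need P(X < 945) = 0.99 with θ tied to k this way. Start at k = 2, θ = 186: P(X<945) ≈ 0.962.
Too low — raise k to concentrate. Iterating converges to k ≈ 2.48.
Then θ = 186/(2.48−1) ≈ 126.

k ≈ 2.48, θ ≈ 126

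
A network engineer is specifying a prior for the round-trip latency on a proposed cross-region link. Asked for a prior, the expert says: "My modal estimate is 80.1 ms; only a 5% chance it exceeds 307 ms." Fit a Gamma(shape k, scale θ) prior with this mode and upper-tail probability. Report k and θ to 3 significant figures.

Gamma(k,θ) with k>1 has mode (k−1)θ, so θ = 80.1/(k−1).
Need P(X < 307) = 0.95 with θ tied to k this way. Start at k = 2, θ = 80.1: P(X<307) ≈ 0.895.
Too low — raise k to concentrate. Iterating converges to k ≈ 2.41.
Then θ = 80.1/(2.41−1) ≈ 57.

k ≈ 2.41, θ ≈ 57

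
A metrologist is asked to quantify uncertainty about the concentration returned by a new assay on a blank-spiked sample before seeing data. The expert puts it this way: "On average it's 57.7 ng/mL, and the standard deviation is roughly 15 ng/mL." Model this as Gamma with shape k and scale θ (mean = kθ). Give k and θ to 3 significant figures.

k ≈ 14.8, θ ≈ 3.9

For Gamma(k, scale θ): mean = kθ, variance = kθ², so CV = 1/√k.
CV = SD/mean = 15/57.7 = 0.26, hence k = 1/CV² = 14.8.
Then θ = mean/k = 57.7/14.8 = 3.9.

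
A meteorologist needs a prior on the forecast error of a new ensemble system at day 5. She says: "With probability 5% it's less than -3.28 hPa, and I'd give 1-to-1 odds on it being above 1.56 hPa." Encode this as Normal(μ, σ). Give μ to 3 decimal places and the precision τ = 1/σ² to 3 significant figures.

μ = 1.560, τ = 0.115

The p-quantile of Normal(μ,σ) is μ + z_p·σ, with z_{0.05} = -1.645 and z_{0.5} = 0.
Eliminate σ: μ = (z₂·x₁ − z₁·x₂)/(z₂ − z₁) = (0·-3.28 − (-1.645)·1.56)/1.645 = 1.560.
Then σ = (x₂ − x₁)/(z₂ − z₁) = (1.56 − -3.28)/1.645 = 2.943.
Precision τ = 1/σ² = 1/2.943² = 0.115.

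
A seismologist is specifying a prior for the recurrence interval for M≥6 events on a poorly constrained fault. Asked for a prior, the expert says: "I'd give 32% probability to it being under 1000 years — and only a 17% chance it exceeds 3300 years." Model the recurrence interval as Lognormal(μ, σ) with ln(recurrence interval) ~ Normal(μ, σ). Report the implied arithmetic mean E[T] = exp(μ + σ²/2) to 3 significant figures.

E[T] ≈ 2110 years

If T ~ Lognormal(μ,σ) then ln T ~ Normal(μ,σ), so the p-quantile of ln T is μ + z_p·σ.
ln(1000) = 6.908 and ln(3300) = 8.102; z_{0.32} = -0.4677, z_{0.83} = 0.9542.
σ = (8.102 − 6.908)/(0.9542 − (-0.4677)) = 0.840.
μ = 6.908 − (-0.4677)·0.840 = 7.300.
E[T] = exp(μ + σ²/2) = exp(7.300 + 0.3525) = 2110 years.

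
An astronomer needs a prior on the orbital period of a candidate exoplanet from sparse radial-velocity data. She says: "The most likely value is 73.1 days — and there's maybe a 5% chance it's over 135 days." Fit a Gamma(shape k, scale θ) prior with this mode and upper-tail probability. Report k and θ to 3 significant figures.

k ≈ 8.4, θ ≈ 9.88

Gamma(k,θ) with k>1 has mode (k−1)θ, so θ = 73.1/(k−1).
Need P(X < 135) = 0.95 with θ tied to k this way. Start at k = 2, θ = 73.1: P(X<135) ≈ 0.551.
Too low — raise k to concentrate. Iterating converges to k ≈ 8.4.
Then θ = 73.1/(8.4−1) ≈ 9.88.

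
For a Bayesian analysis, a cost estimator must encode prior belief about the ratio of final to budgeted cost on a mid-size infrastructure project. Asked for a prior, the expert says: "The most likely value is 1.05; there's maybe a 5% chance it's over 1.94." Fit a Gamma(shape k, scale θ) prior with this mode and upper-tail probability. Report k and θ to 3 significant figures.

k ≈ 8.39, θ ≈ 0.142

Gamma(k,θ) with k>1 has mode (k−1)θ, so θ = 1.05/(k−1).
Need P(X < 1.94) = 0.95 with θ tied to k this way. Start at k = 2, θ = 1.05: P(X<1.94) ≈ 0.551.
Too low — raise k to concentrate. Iterating converges to k ≈ 8.39.
Then θ = 1.05/(8.39−1) ≈ 0.142.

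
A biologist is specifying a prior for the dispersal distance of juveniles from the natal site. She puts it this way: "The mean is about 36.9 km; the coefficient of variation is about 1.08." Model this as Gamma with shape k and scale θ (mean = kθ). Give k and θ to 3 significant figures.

k ≈ 0.857, θ ≈ 43

For Gamma(k, scale θ): mean = kθ, variance = kθ², so CV = 1/√k.
CV = 1.08, hence k = 1/CV² = 0.857.
Then θ = mean/k = 36.9/0.857 = 43.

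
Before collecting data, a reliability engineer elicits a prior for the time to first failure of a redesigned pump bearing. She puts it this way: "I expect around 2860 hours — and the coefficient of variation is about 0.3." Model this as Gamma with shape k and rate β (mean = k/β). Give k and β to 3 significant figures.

k ≈ 11.1, β ≈ 0.00389

For Gamma(k, rate β): mean = k/β, variance = k/β², so CV = 1/√k.
CV = 0.3, hence k = 1/CV² = 11.1.
Then β = k/mean = 11.1/2860 = 0.00389.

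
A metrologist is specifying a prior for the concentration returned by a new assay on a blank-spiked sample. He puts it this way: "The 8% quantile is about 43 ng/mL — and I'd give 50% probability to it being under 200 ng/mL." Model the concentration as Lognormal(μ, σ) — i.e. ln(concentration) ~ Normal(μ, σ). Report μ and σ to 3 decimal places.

If T ~ Lognormal(μ,σ) then ln T ~ Normal(μ,σ), so the p-quantile of ln T is μ + z_p·σ.
ln(43) = 3.761 and ln(200) = 5.298; z_{0.08} = -1.405, z_{0.5} = 0.
σ = (5.298 − 3.761)/(0 − (-1.405)) = 1.094.
μ = 3.761 − (-1.405)·1.094 = 5.298.

μ ≈ 5.298, σ ≈ 1.094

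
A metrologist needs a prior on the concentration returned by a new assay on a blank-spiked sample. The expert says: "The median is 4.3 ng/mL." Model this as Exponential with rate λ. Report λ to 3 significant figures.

Exponential median = ln 2 / λ, so λ = ln 2 / 4.3 = 0.161.

λ ≈ 0.161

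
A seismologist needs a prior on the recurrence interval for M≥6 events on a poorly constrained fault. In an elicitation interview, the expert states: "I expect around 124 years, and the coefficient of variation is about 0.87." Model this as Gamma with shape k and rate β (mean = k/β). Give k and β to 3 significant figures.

k ≈ 1.32, β ≈ 0.0107

For Gamma(k, rate β): mean = k/β, variance = k/β², so CV = 1/√k.
CV = 0.87, hence k = 1/CV² = 1.32.
Then β = k/mean = 1.32/124 = 0.0107.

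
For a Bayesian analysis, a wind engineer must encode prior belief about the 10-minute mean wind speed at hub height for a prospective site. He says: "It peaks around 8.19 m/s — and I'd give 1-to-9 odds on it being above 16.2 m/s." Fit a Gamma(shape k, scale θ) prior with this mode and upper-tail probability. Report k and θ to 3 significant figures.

Gamma(k,θ) with k>1 has mode (k−1)θ, so θ = 8.19/(k−1).
Need P(X < 16.2) = 0.9 with θ tied to k this way. Start at k = 2, θ = 8.19: P(X<16.2) ≈ 0.588.
Too low — raise k to concentrate. Iterating converges to k ≈ 5.12.
Then θ = 8.19/(5.12−1) ≈ 1.99.

k ≈ 5.12, θ ≈ 1.99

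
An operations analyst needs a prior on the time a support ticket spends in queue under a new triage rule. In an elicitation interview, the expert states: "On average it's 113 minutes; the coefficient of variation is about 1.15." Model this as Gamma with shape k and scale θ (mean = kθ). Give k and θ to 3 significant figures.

For Gamma(k, scale θ): mean = kθ, variance = kθ², so CV = 1/√k.
CV = 1.15, hence k = 1/CV² = 0.756.
Then θ = mean/k = 113/0.756 = 149.

k ≈ 0.756, θ ≈ 149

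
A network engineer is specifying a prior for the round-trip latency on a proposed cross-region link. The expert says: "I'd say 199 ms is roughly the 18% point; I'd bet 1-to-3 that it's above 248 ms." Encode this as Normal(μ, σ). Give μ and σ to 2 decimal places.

For Normal(μ,σ), the p-quantile is μ + z_p·σ. Here z_{0.18} = -0.9154, z_{0.75} = 0.6745.
So 199 = μ − 0.9154σ and 248 = μ + 0.6745σ.
Subtracting: σ = (248 − 199)/(0.6745 − (-0.9154)) = 30.82.
Then μ = 199 − (-0.9154)·30.82 = 227.21.

μ = 227.21, σ = 30.82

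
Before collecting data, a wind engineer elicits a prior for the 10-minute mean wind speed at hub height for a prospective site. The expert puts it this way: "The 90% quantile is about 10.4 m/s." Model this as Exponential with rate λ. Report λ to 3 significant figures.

λ ≈ 0.221

P(T < 10.4) = 1 − e^(−λ·10.4) = 0.9, so λ = −ln(1−0.9)/10.4 = −ln(0.1)/10.4 = 0.221.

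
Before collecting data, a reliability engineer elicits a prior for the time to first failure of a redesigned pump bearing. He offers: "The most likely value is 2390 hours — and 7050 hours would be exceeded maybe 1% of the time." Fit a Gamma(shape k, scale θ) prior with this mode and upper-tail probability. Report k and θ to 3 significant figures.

Gamma(k,θ) with k>1 has mode (k−1)θ, so θ = 2390/(k−1).
Need P(X < 7050) = 0.99 with θ tied to k this way. Start at k = 2, θ = 2390: P(X<7050) ≈ 0.793.
Too low — raise k to concentrate. Iterating converges to k ≈ 4.86.
Then θ = 2390/(4.86−1) ≈ 619.

k ≈ 4.86, θ ≈ 619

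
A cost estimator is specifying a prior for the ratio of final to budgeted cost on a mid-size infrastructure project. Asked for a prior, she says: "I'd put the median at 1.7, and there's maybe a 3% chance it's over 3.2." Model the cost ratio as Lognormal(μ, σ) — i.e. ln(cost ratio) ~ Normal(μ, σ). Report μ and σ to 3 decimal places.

μ ≈ 0.531, σ ≈ 0.336

If T ~ Lognormal(μ,σ) then ln T ~ Normal(μ,σ), so the p-quantile of ln T is μ + z_p·σ.
ln(1.7) = 0.5306 and ln(3.2) = 1.163; z_{0.5} = 0, z_{0.97} = 1.881.
σ = (1.163 − 0.5306)/(1.881 − (0)) = 0.336.
μ = 0.5306 − (0)·0.336 = 0.531.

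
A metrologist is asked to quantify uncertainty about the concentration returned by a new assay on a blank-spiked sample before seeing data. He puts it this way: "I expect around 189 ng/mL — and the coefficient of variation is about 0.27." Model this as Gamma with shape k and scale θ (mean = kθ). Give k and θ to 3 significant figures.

k ≈ 13.7, θ ≈ 13.8

For Gamma(k, scale θ): mean = kθ, variance = kθ², so CV = 1/√k.
CV = 0.27, hence k = 1/CV² = 13.7.
Then θ = mean/k = 189/13.7 = 13.8.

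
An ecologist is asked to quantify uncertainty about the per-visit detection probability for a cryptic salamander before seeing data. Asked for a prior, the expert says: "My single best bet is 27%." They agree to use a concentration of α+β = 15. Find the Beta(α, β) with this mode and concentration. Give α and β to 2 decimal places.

α = 4.51, β = 10.49

For α,β > 1 the Beta mode is (α−1)/(α+β−2). With α+β = 15, the mode is (α−1)/13.
Set (α−1)/13 = 0.27 → α = 1 + 0.27·13 = 4.51.
β = 15 − α = 10.49.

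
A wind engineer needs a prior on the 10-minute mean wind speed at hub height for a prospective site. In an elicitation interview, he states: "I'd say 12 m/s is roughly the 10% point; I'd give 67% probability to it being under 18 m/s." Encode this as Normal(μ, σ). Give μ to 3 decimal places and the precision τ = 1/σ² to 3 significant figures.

μ = 16.467, τ = 0.0823

The p-quantile of Normal(μ,σ) is μ + z_p·σ, with z_{0.1} = -1.282 and z_{0.67} = 0.4399.
Eliminate σ: μ = (z₂·x₁ − z₁·x₂)/(z₂ − z₁) = (0.4399·12 − (-1.282)·18)/1.721 = 16.467.
Then σ = (x₂ − x₁)/(z₂ − z₁) = (18 − 12)/1.721 = 3.485.
Precision τ = 1/σ² = 1/3.485² = 0.0823.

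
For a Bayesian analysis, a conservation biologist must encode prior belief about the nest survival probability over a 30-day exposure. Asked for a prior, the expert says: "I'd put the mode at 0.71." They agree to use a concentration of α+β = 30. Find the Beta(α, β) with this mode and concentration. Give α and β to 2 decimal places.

α = 20.88, β = 9.12

For α,β > 1 the Beta mode is (α−1)/(α+β−2). With α+β = 30, the mode is (α−1)/28.
Set (α−1)/28 = 0.71 → α = 1 + 0.71·28 = 20.88.
β = 30 − α = 9.12.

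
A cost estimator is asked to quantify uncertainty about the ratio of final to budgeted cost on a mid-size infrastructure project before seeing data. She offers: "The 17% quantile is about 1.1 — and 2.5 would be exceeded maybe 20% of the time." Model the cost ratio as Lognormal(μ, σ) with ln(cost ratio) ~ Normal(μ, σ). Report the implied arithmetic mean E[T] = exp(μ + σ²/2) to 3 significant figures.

If T ~ Lognormal(μ,σ) then ln T ~ Normal(μ,σ), so the p-quantile of ln T is μ + z_p·σ.
ln(1.1) = 0.09531 and ln(2.5) = 0.9163; z_{0.17} = -0.9542, z_{0.8} = 0.8416.
σ = (0.9163 − 0.09531)/(0.8416 − (-0.9542)) = 0.457.
μ = 0.09531 − (-0.9542)·0.457 = 0.532.
E[T] = exp(μ + σ²/2) = exp(0.532 + 0.1045) = 1.89.

E[T] ≈ 1.89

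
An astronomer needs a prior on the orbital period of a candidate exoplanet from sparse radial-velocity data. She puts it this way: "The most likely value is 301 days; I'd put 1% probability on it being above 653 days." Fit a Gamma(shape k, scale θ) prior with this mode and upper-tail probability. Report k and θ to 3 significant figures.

k ≈ 9.06, θ ≈ 37.3

Gamma(k,θ) with k>1 has mode (k−1)θ, so θ = 301/(k−1).
Need P(X < 653) = 0.99 with θ tied to k this way. Start at k = 2, θ = 301: P(X<653) ≈ 0.638.
Too low — raise k to concentrate. Iterating converges to k ≈ 9.06.
Then θ = 301/(9.06−1) ≈ 37.3.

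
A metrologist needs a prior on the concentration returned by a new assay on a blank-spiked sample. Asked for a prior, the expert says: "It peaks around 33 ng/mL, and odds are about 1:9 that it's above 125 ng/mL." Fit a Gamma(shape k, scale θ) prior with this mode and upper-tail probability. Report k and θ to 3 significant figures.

k ≈ 2.04, θ ≈ 31.6

Gamma(k,θ) with k>1 has mode (k−1)θ, so θ = 33/(k−1).
Need P(X < 125) = 0.9 with θ tied to k this way. Start at k = 2, θ = 33: P(X<125) ≈ 0.892.
Too low — raise k to concentrate. Iterating converges to k ≈ 2.04.
Then θ = 33/(2.04−1) ≈ 31.6.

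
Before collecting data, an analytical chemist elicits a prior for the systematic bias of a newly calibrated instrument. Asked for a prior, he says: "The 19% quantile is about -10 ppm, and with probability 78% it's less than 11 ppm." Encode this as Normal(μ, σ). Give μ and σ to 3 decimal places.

μ = 1.173, σ = 12.727

The p-quantile of Normal(μ,σ) is μ + z_p·σ, with z_{0.19} = -0.8779 and z_{0.78} = 0.7722.
Eliminate σ: μ = (z₂·x₁ − z₁·x₂)/(z₂ − z₁) = (0.7722·-10 − (-0.8779)·11)/1.65 = 1.173.
Then σ = (x₂ − x₁)/(z₂ − z₁) = (11 − -10)/1.65 = 12.727.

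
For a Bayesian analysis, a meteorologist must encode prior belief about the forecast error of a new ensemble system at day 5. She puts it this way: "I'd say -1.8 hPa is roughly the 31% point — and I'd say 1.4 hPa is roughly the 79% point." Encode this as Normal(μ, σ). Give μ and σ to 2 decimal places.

The p-quantile of Normal(μ,σ) is μ + z_p·σ, with z_{0.31} = -0.4959 and z_{0.79} = 0.8064.
Eliminate σ: μ = (z₂·x₁ − z₁·x₂)/(z₂ − z₁) = (0.8064·-1.8 − (-0.4959)·1.4)/1.302 = -0.58.
Then σ = (x₂ − x₁)/(z₂ − z₁) = (1.4 − -1.8)/1.302 = 2.46.

μ = -0.58, σ = 2.46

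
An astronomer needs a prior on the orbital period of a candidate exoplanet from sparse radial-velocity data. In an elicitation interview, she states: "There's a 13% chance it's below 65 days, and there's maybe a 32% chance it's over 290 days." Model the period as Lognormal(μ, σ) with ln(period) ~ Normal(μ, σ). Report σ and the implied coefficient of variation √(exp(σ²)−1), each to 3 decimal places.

If T ~ Lognormal(μ,σ) then ln T ~ Normal(μ,σ), so the p-quantile of ln T is μ + z_p·σ.
ln(65) = 4.174 and ln(290) = 5.67; z_{0.13} = -1.126, z_{0.68} = 0.4677.
σ = (5.67 − 4.174)/(0.4677 − (-1.126)) = 0.938.
μ = 4.174 − (-1.126)·0.938 = 5.231.
CV = √(exp(σ²)−1) = √(exp(0.8801)−1) = 1.188.

σ ≈ 0.938, CV ≈ 1.188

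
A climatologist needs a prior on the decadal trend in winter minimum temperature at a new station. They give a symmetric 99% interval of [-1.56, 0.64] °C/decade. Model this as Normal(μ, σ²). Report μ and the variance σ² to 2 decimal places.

μ = -0.46, σ² = 0.18

A symmetric 99% interval runs μ ± z·σ with z = 2.576.
Half-width = 1.1, so σ = 1.1/2.576 = 0.427 and σ² = 0.18.
μ is the interval midpoint, -0.46.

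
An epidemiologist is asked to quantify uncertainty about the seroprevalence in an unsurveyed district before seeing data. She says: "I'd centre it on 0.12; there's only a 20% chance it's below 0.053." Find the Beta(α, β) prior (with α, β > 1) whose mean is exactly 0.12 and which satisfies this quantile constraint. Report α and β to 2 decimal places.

α ≈ 2.00, β ≈ 14.70

With mean 0.12 fixed, write α = 0.12s, β = 0.88s where s = α+β.
Need P(θ < 0.053) = 0.2 under Beta(0.12s, 0.88s). Normal approximation: (q−m)/√(m(1−m)/s) ≈ z_{0.2} = -0.842, so s ≈ 0.12·0.88·(-0.842)²/(0.053−0.12)² = 16.7.
At s = 16.7: P(θ<0.053) ≈ 0.200. Adjusting to match 0.2 gives s ≈ 16.70.
So α = 0.12·16.70 ≈ 2.00, β = 0.88·16.70 ≈ 14.70.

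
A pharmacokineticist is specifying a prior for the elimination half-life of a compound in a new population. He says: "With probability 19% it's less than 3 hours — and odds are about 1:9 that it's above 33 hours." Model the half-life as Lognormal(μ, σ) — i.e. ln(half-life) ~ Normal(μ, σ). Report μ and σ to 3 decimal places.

μ ≈ 2.073, σ ≈ 1.110

If T ~ Lognormal(μ,σ) then ln T ~ Normal(μ,σ), so the p-quantile of ln T is μ + z_p·σ.
ln(3) = 1.099 and ln(33) = 3.497; z_{0.19} = -0.8779, z_{0.9} = 1.282.
σ = (3.497 − 1.099)/(1.282 − (-0.8779)) = 1.110.
μ = 1.099 − (-0.8779)·1.110 = 2.073.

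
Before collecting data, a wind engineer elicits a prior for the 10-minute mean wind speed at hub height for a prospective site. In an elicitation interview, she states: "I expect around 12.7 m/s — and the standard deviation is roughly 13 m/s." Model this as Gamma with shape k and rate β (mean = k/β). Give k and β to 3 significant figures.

k ≈ 0.954, β ≈ 0.0751

For Gamma(k, rate β): mean = k/β, variance = k/β², so CV = 1/√k.
CV = SD/mean = 13/12.7 = 1.024, hence k = 1/CV² = 0.954.
Then β = k/mean = 0.954/12.7 = 0.0751.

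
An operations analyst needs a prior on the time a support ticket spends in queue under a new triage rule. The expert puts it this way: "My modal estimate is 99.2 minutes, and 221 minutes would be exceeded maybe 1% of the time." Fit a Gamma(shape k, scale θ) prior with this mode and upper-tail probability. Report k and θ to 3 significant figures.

Gamma(k,θ) with k>1 has mode (k−1)θ, so θ = 99.2/(k−1).
Need P(X < 221) = 0.99 with θ tied to k this way. Start at k = 2, θ = 99.2: P(X<221) ≈ 0.652.
Too low — raise k to concentrate. Iterating converges to k ≈ 8.49.
Then θ = 99.2/(8.49−1) ≈ 13.2.

k ≈ 8.49, θ ≈ 13.2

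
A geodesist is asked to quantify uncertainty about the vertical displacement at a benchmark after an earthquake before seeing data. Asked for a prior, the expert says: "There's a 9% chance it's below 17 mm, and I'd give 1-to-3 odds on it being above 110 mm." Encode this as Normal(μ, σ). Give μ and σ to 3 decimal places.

μ = 78.873, σ = 46.148

The p-quantile of Normal(μ,σ) is μ + z_p·σ, with z_{0.09} = -1.341 and z_{0.75} = 0.6745.
Eliminate σ: μ = (z₂·x₁ − z₁·x₂)/(z₂ − z₁) = (0.6745·17 − (-1.341)·110)/2.015 = 78.873.
Then σ = (x₂ − x₁)/(z₂ − z₁) = (110 − 17)/2.015 = 46.148.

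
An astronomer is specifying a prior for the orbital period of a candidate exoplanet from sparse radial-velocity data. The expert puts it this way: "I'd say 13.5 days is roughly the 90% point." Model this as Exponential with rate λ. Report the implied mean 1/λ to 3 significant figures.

P(T < 13.5) = 1 − e^(−λ·13.5) = 0.9, so λ = −ln(1−0.9)/13.5 = −ln(0.1)/13.5 = 0.171.
Mean = 1/λ = 5.86 days.

mean ≈ 5.86 days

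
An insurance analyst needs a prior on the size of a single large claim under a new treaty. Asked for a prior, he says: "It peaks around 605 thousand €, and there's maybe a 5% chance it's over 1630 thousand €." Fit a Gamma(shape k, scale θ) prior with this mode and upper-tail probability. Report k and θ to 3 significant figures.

k ≈ 3.74, θ ≈ 221

Gamma(k,θ) with k>1 has mode (k−1)θ, so θ = 605/(k−1).
Need P(X < 1630) = 0.95 with θ tied to k this way. Start at k = 2, θ = 605: P(X<1630) ≈ 0.750.
Too low — raise k to concentrate. Iterating converges to k ≈ 3.74.
Then θ = 605/(3.74−1) ≈ 221.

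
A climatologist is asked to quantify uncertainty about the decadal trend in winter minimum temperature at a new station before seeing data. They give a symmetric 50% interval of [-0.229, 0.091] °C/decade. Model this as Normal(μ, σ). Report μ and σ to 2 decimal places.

μ = -0.07, σ = 0.24

A symmetric 50% interval runs μ ± z·σ with z = 0.6745.
Half-width = 0.16, so σ = 0.16/0.6745 = 0.24.
μ is the interval midpoint, -0.07.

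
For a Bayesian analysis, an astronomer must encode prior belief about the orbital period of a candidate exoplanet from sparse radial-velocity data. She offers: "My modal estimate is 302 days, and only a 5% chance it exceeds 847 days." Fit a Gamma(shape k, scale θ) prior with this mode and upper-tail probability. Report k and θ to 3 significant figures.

Gamma(k,θ) with k>1 has mode (k−1)θ, so θ = 302/(k−1).
Need P(X < 847) = 0.95 with θ tied to k this way. Start at k = 2, θ = 302: P(X<847) ≈ 0.770.
Too low — raise k to concentrate. Iterating converges to k ≈ 3.52.
Then θ = 302/(3.52−1) ≈ 120.

k ≈ 3.52, θ ≈ 120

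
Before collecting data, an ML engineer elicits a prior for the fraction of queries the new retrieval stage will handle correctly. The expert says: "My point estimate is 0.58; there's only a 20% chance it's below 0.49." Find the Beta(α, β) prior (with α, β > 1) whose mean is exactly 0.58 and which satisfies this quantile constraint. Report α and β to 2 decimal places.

With mean 0.58 fixed, write α = 0.58s, β = 0.42s where s = α+β.
Need P(θ < 0.49) = 0.2 under Beta(0.58s, 0.42s). Normal approximation: (q−m)/√(m(1−m)/s) ≈ z_{0.2} = -0.842, so s ≈ 0.58·0.42·(-0.842)²/(0.49−0.58)² = 21.3.
At s = 21.3: P(θ<0.49) ≈ 0.199. Adjusting to match 0.2 gives s ≈ 21.08.
So α = 0.58·21.08 ≈ 12.23, β = 0.42·21.08 ≈ 8.85.

α ≈ 12.23, β ≈ 8.85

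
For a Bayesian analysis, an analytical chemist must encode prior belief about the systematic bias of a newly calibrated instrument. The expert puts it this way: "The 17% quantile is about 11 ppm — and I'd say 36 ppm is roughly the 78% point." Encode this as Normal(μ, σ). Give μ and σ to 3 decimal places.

The p-quantile of Normal(μ,σ) is μ + z_p·σ, with z_{0.17} = -0.9542 and z_{0.78} = 0.7722.
Eliminate σ: μ = (z₂·x₁ − z₁·x₂)/(z₂ − z₁) = (0.7722·11 − (-0.9542)·36)/1.726 = 24.818.
Then σ = (x₂ − x₁)/(z₂ − z₁) = (36 − 11)/1.726 = 14.481.

μ = 24.818, σ = 14.481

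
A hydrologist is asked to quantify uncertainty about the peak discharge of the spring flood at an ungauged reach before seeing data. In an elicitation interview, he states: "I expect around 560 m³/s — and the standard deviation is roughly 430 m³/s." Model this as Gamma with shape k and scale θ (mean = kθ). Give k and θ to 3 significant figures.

For Gamma(k, scale θ): mean = kθ, variance = kθ², so CV = 1/√k.
CV = SD/mean = 430/560 = 0.7679, hence k = 1/CV² = 1.7.
Then θ = mean/k = 560/1.7 = 330.

k ≈ 1.7, θ ≈ 330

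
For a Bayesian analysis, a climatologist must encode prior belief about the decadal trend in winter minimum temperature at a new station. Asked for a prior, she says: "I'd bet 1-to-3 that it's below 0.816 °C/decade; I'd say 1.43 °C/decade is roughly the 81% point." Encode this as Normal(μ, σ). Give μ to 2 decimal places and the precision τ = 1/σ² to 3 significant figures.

μ = 1.08, τ = 6.39

For Normal(μ,σ), the p-quantile is μ + z_p·σ. Here z_{0.25} = -0.6745, z_{0.81} = 0.8779.
So 0.816 = μ − 0.6745σ and 1.43 = μ + 0.8779σ.
Subtracting: σ = (1.43 − 0.816)/(0.8779 − (-0.6745)) = 0.40.
Then μ = 0.816 − (-0.6745)·0.40 = 1.08.
Precision τ = 1/σ² = 1/0.3955² = 6.39.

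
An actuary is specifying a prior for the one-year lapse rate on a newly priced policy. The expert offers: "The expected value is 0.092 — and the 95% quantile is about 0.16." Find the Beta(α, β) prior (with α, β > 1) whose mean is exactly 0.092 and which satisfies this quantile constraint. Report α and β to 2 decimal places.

α ≈ 5.48, β ≈ 54.07

With mean 0.092 fixed, write α = 0.092s, β = 0.908s where s = α+β.
Need P(θ < 0.16) = 0.95 under Beta(0.092s, 0.908s). Normal approximation: (q−m)/√(m(1−m)/s) ≈ z_{0.95} = 1.64, so s ≈ 0.092·0.908·(1.64)²/(0.16−0.092)² = 48.9.
At s = 48.9: P(θ<0.16) ≈ 0.935. Adjusting to match 0.95 gives s ≈ 59.55.
So α = 0.092·59.55 ≈ 5.48, β = 0.908·59.55 ≈ 54.07.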